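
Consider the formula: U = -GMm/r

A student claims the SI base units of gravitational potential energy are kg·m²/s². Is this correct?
Units of each symbol in U = -GMm/r:
  G (gravitational constant): m³/(kg·s²)
  M (mass): kg
  m (mass): kg
  r (distance): m  → in the denominator, contributes 1/m
  The minus sign does not affect the units.

Multiplying the contributions: [m³/(kg·s²)] · [kg] · [kg] · [1/m]
Adding exponents of each base unit: kg: 1, m: 2, s: -2
SI base units of gravitational potential energy: kg·m²/s²

The claimed units kg·m²/s² match the derived units, so the claim is correct.

Answer: Yes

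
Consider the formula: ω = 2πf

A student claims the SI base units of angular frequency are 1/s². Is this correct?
Units of each symbol in ω = 2πf:
  f (frequency): 1/s
  The factor 2π is dimensionless.

Multiplying the contributions: [1/s]
Adding exponents of each base unit: s: -1
SI base units of angular frequency: 1/s

The claimed units 1/s² (exponents s: -2) do not match the derived units 1/s (exponents s: -1), so the claim is incorrect.

Answer: No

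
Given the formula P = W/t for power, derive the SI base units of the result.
Units of each symbol in P = W/t:
  W (work): kg·m²/s²
  t (time): s  → in the denominator, contributes 1/s

Multiplying the contributions: [kg·m²/s²] · [1/s]
Adding exponents of each base unit: kg: 1, m: 2, s: -3
SI base units of power: kg·m²/s³

Answer: kg·m²/s³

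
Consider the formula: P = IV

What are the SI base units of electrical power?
Units of each symbol in P = IV:
  I (current): A
  V (voltage, in volts): kg·m²/(s³·A)

Multiplying the contributions: [A] · [kg·m²/(s³·A)]
Adding exponents of each base unit: kg: 1, m: 2, s: -3
SI base units of electrical power: kg·m²/s³

Answer: kg·m²/s³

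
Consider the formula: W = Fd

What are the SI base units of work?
Units of each symbol in W = Fd:
  F (force): kg·m/s²
  d (displacement): m

Multiplying the contributions: [kg·m/s²] · [m]
Adding exponents of each base unit: kg: 1, m: 2, s: -2
SI base units of work: kg·m²/s²

Answer: kg·m²/s²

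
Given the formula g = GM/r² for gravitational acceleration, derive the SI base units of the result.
Units of each symbol in g = GM/r²:
  G (gravitational constant): m³/(kg·s²)
  M (mass): kg
  r (distance): m  → to the power 2 in the denominator, contributes 1/m²

Multiplying the contributions: [m³/(kg·s²)] · [kg] · [1/m²]
Adding exponents of each base unit: m: 1, s: -2
SI base units of gravitational acceleration: m/s²

Answer: m/s²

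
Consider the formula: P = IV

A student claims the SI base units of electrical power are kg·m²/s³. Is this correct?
Units of each symbol in P = IV:
  I (current): A
  V (voltage, in volts): kg·m²/(s³·A)

Multiplying the contributions: [A] · [kg·m²/(s³·A)]
Adding exponents of each base unit: kg: 1, m: 2, s: -3
SI base units of electrical power: kg·m²/s³

The claimed units kg·m²/s³ match the derived units, so the claim is correct.

Answer: Yes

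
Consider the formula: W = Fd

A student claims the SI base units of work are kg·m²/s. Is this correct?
Units of each symbol in W = Fd:
  F (force): kg·m/s²
  d (displacement): m

Multiplying the contributions: [kg·m/s²] · [m]
Adding exponents of each base unit: kg: 1, m: 2, s: -2
SI base units of work: kg·m²/s²

The claimed units kg·m²/s (exponents kg: 1, m: 2, s: -1) do not match the derived units kg·m²/s² (exponents kg: 1, m: 2, s: -2), so the claim is incorrect.

Answer: No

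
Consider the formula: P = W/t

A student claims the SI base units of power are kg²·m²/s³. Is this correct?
Units of each symbol in P = W/t:
  W (work): kg·m²/s²
  t (time): s  → in the denominator, contributes 1/s

Multiplying the contributions: [kg·m²/s²] · [1/s]
Adding exponents of each base unit: kg: 1, m: 2, s: -3
SI base units of power: kg·m²/s³

The claimed units kg²·m²/s³ (exponents kg: 2, m: 2, s: -3) do not match the derived units kg·m²/s³ (exponents kg: 1, m: 2, s: -3), so the claim is incorrect.

Answer: No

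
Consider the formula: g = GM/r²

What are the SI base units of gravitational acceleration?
Units of each symbol in g = GM/r²:
  G (gravitational constant): m³/(kg·s²)
  M (mass): kg
  r (distance): m  → to the power 2 in the denominator, contributes 1/m²

Multiplying the contributions: [m³/(kg·s²)] · [kg] · [1/m²]
Adding exponents of each base unit: m: 1, s: -2
SI base units of gravitational acceleration: m/s²

Answer: m/s²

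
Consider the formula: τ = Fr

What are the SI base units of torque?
Units of each symbol in τ = Fr:
  F (force): kg·m/s²
  r (lever arm): m

Multiplying the contributions: [kg·m/s²] · [m]
Adding exponents of each base unit: kg: 1, m: 2, s: -2
SI base units of torque: kg·m²/s²

Answer: kg·m²/s²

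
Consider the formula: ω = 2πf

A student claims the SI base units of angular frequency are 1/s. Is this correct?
Units of each symbol in ω = 2πf:
  f (frequency): 1/s
  The factor 2π is dimensionless.

Multiplying the contributions: [1/s]
Adding exponents of each base unit: s: -1
SI base units of angular frequency: 1/s

The claimed units 1/s match the derived units, so the claim is correct.

Answer: Yes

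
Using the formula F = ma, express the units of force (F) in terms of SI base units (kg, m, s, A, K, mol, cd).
Units of each symbol in F = ma:
  m (mass): kg
  a (acceleration): m/s²

Multiplying the contributions: [kg] · [m/s²]
Adding exponents of each base unit: kg: 1, m: 1, s: -2
SI base units of force: kg·m/s²

Answer: kg·m/s²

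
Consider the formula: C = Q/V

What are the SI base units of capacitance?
Units of each symbol in C = Q/V:
  Q (charge, in coulombs): s·A
  V (voltage, in volts): kg·m²/(s³·A)  → in the denominator, contributes s³·A/(kg·m²)

Multiplying the contributions: [s·A] · [s³·A/(kg·m²)]
Adding exponents of each base unit: kg: -1, m: -2, s: 4, A: 2
SI base units of capacitance: s⁴·A²/(kg·m²)

Answer: s⁴·A²/(kg·m²)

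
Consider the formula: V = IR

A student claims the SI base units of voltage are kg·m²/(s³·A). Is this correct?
Units of each symbol in V = IR:
  I (current): A
  R (resistance, in ohms): kg·m²/(s³·A²)

Multiplying the contributions: [A] · [kg·m²/(s³·A²)]
Adding exponents of each base unit: kg: 1, m: 2, s: -3, A: -1
SI base units of voltage: kg·m²/(s³·A)

The claimed units kg·m²/(s³·A) match the derived units, so the claim is correct.

Answer: Yes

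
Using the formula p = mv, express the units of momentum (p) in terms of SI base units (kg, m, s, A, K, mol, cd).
Units of each symbol in p = mv:
  m (mass): kg
  v (velocity): m/s

Multiplying the contributions: [kg] · [m/s]
Adding exponents of each base unit: kg: 1, m: 1, s: -1
SI base units of momentum: kg·m/s

Answer: kg·m/s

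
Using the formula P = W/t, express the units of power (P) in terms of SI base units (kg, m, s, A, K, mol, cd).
Units of each symbol in P = W/t:
  W (work): kg·m²/s²
  t (time): s  → in the denominator, contributes 1/s

Multiplying the contributions: [kg·m²/s²] · [1/s]
Adding exponents of each base unit: kg: 1, m: 2, s: -3
SI base units of power: kg·m²/s³

Answer: kg·m²/s³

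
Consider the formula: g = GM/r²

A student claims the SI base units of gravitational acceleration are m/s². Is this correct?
Units of each symbol in g = GM/r²:
  G (gravitational constant): m³/(kg·s²)
  M (mass): kg
  r (distance): m  → to the power 2 in the denominator, contributes 1/m²

Multiplying the contributions: [m³/(kg·s²)] · [kg] · [1/m²]
Adding exponents of each base unit: m: 1, s: -2
SI base units of gravitational acceleration: m/s²

The claimed units m/s² match the derived units, so the claim is correct.

Answer: Yes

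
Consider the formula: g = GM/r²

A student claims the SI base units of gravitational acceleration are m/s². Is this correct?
Units of each symbol in g = GM/r²:
  G (gravitational constant): m³/(kg·s²)
  M (mass): kg
  r (distance): m  → to the power 2 in the denominator, contributes 1/m²

Multiplying the contributions: [m³/(kg·s²)] · [kg] · [1/m²]
Adding exponents of each base unit: m: 1, s: -2
SI base units of gravitational acceleration: m/s²

The claimed units m/s² match the derived units, so the claim is correct.

Answer: Yes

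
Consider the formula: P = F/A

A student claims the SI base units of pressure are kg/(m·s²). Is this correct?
Units of each symbol in P = F/A:
  F (force): kg·m/s²
  A (area): m²  → in the denominator, contributes 1/m²

Multiplying the contributions: [kg·m/s²] · [1/m²]
Adding exponents of each base unit: kg: 1, m: -1, s: -2
SI base units of pressure: kg/(m·s²)

The claimed units kg/(m·s²) match the derived units, so the claim is correct.

Answer: Yes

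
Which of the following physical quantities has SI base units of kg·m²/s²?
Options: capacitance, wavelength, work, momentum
Checking the SI base units of each option:
  capacitance (C = Q/V): s⁴·A²/(kg·m²)  ✗
  wavelength (λ = v/f): m  ✗
  work (W = Fd): kg·m²/s²  ✓ matches
  momentum (p = mv): kg·m/s  ✗

Only work has units kg·m²/s².

Answer: work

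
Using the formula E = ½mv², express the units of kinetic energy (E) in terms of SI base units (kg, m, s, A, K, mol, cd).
Units of each symbol in E = ½mv²:
  m (mass): kg
  v (speed): m/s  → to the power 2, contributes m²/s²
  The factor ½ is dimensionless.

Multiplying the contributions: [kg] · [m²/s²]
Adding exponents of each base unit: kg: 1, m: 2, s: -2
SI base units of kinetic energy: kg·m²/s²

Answer: kg·m²/s²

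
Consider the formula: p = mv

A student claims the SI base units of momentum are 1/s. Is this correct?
Units of each symbol in p = mv:
  m (mass): kg
  v (velocity): m/s

Multiplying the contributions: [kg] · [m/s]
Adding exponents of each base unit: kg: 1, m: 1, s: -1
SI base units of momentum: kg·m/s

The claimed units 1/s (exponents s: -1) do not match the derived units kg·m/s (exponents kg: 1, m: 1, s: -1), so the claim is incorrect.

Answer: No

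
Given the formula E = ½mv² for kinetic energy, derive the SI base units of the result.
Units of each symbol in E = ½mv²:
  m (mass): kg
  v (speed): m/s  → to the power 2, contributes m²/s²
  The factor ½ is dimensionless.

Multiplying the contributions: [kg] · [m²/s²]
Adding exponents of each base unit: kg: 1, m: 2, s: -2
SI base units of kinetic energy: kg·m²/s²

Answer: kg·m²/s²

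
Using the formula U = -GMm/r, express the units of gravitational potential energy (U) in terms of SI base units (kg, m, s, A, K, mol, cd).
Units of each symbol in U = -GMm/r:
  G (gravitational constant): m³/(kg·s²)
  M (mass): kg
  m (mass): kg
  r (distance): m  → in the denominator, contributes 1/m
  The minus sign does not affect the units.

Multiplying the contributions: [m³/(kg·s²)] · [kg] · [kg] · [1/m]
Adding exponents of each base unit: kg: 1, m: 2, s: -2
SI base units of gravitational potential energy: kg·m²/s²

Answer: kg·m²/s²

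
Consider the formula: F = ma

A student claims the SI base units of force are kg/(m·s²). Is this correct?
Units of each symbol in F = ma:
  m (mass): kg
  a (acceleration): m/s²

Multiplying the contributions: [kg] · [m/s²]
Adding exponents of each base unit: kg: 1, m: 1, s: -2
SI base units of force: kg·m/s²

The claimed units kg/(m·s²) (exponents kg: 1, m: -1, s: -2) do not match the derived units kg·m/s² (exponents kg: 1, m: 1, s: -2), so the claim is incorrect.

Answer: No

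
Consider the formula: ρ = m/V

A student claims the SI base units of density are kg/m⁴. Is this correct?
Units of each symbol in ρ = m/V:
  m (mass): kg
  V (volume): m³  → in the denominator, contributes 1/m³

Multiplying the contributions: [kg] · [1/m³]
Adding exponents of each base unit: kg: 1, m: -3
SI base units of density: kg/m³

The claimed units kg/m⁴ (exponents kg: 1, m: -4) do not match the derived units kg/m³ (exponents kg: 1, m: -3), so the claim is incorrect.

Answer: No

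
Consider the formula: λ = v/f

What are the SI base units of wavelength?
Units of each symbol in λ = v/f:
  v (wave speed): m/s
  f (frequency): 1/s  → in the denominator, contributes s

Multiplying the contributions: [m/s] · [s]
Adding exponents of each base unit: m: 1
SI base units of wavelength: m

Answer: m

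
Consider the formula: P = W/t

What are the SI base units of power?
Units of each symbol in P = W/t:
  W (work): kg·m²/s²
  t (time): s  → in the denominator, contributes 1/s

Multiplying the contributions: [kg·m²/s²] · [1/s]
Adding exponents of each base unit: kg: 1, m: 2, s: -3
SI base units of power: kg·m²/s³

Answer: kg·m²/s³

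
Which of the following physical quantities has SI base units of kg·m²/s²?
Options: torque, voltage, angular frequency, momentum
Checking the SI base units of each option:
  torque (τ = Fr): kg·m²/s²  ✓ matches
  voltage (V = IR): kg·m²/(s³·A)  ✗
  angular frequency (ω = 2πf): 1/s  ✗
  momentum (p = mv): kg·m/s  ✗

Only torque has units kg·m²/s².

Answer: torque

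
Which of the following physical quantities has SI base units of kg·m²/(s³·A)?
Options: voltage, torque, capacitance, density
Checking the SI base units of each option:
  voltage (V = IR): kg·m²/(s³·A)  ✓ matches
  torque (τ = Fr): kg·m²/s²  ✗
  capacitance (C = Q/V): s⁴·A²/(kg·m²)  ✗
  density (ρ = m/V): kg/m³  ✗

Only voltage has units kg·m²/(s³·A).

Answer: voltage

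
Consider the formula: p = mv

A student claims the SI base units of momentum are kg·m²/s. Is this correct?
Units of each symbol in p = mv:
  m (mass): kg
  v (velocity): m/s

Multiplying the contributions: [kg] · [m/s]
Adding exponents of each base unit: kg: 1, m: 1, s: -1
SI base units of momentum: kg·m/s

The claimed units kg·m²/s (exponents kg: 1, m: 2, s: -1) do not match the derived units kg·m/s (exponents kg: 1, m: 1, s: -1), so the claim is incorrect.

Answer: No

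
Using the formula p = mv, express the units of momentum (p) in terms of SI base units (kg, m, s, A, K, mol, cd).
Units of each symbol in p = mv:
  m (mass): kg
  v (velocity): m/s

Multiplying the contributions: [kg] · [m/s]
Adding exponents of each base unit: kg: 1, m: 1, s: -1
SI base units of momentum: kg·m/s

Answer: kg·m/s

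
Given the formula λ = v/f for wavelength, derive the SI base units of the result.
Units of each symbol in λ = v/f:
  v (wave speed): m/s
  f (frequency): 1/s  → in the denominator, contributes s

Multiplying the contributions: [m/s] · [s]
Adding exponents of each base unit: m: 1
SI base units of wavelength: m

Answer: m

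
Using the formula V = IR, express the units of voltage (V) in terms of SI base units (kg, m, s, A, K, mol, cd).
Units of each symbol in V = IR:
  I (current): A
  R (resistance, in ohms): kg·m²/(s³·A²)

Multiplying the contributions: [A] · [kg·m²/(s³·A²)]
Adding exponents of each base unit: kg: 1, m: 2, s: -3, A: -1
SI base units of voltage: kg·m²/(s³·A)

Answer: kg·m²/(s³·A)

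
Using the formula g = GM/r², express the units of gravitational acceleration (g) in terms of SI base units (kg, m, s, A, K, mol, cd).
Units of each symbol in g = GM/r²:
  G (gravitational constant): m³/(kg·s²)
  M (mass): kg
  r (distance): m  → to the power 2 in the denominator, contributes 1/m²

Multiplying the contributions: [m³/(kg·s²)] · [kg] · [1/m²]
Adding exponents of each base unit: m: 1, s: -2
SI base units of gravitational acceleration: m/s²

Answer: m/s²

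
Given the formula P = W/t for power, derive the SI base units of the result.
Units of each symbol in P = W/t:
  W (work): kg·m²/s²
  t (time): s  → in the denominator, contributes 1/s

Multiplying the contributions: [kg·m²/s²] · [1/s]
Adding exponents of each base unit: kg: 1, m: 2, s: -3
SI base units of power: kg·m²/s³

Answer: kg·m²/s³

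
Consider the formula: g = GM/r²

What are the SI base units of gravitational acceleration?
Units of each symbol in g = GM/r²:
  G (gravitational constant): m³/(kg·s²)
  M (mass): kg
  r (distance): m  → to the power 2 in the denominator, contributes 1/m²

Multiplying the contributions: [m³/(kg·s²)] · [kg] · [1/m²]
Adding exponents of each base unit: m: 1, s: -2
SI base units of gravitational acceleration: m/s²

Answer: m/s²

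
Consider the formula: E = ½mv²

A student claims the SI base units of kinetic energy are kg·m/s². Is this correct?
Units of each symbol in E = ½mv²:
  m (mass): kg
  v (speed): m/s  → to the power 2, contributes m²/s²
  The factor ½ is dimensionless.

Multiplying the contributions: [kg] · [m²/s²]
Adding exponents of each base unit: kg: 1, m: 2, s: -2
SI base units of kinetic energy: kg·m²/s²

The claimed units kg·m/s² (exponents kg: 1, m: 1, s: -2) do not match the derived units kg·m²/s² (exponents kg: 1, m: 2, s: -2), so the claim is incorrect.

Answer: No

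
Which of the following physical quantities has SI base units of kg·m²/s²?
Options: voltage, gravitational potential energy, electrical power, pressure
Checking the SI base units of each option:
  voltage (V = IR): kg·m²/(s³·A)  ✗
  gravitational potential energy (U = -GMm/r): kg·m²/s²  ✓ matches
  electrical power (P = IV): kg·m²/s³  ✗
  pressure (P = F/A): kg/(m·s²)  ✗

Only gravitational potential energy has units kg·m²/s².

Answer: gravitational potential energy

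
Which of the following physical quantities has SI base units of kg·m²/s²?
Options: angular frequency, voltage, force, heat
Checking the SI base units of each option:
  angular frequency (ω = 2πf): 1/s  ✗
  voltage (V = IR): kg·m²/(s³·A)  ✗
  force (F = ma): kg·m/s²  ✗
  heat (Q = mcΔT): kg·m²/s²  ✓ matches

Only heat has units kg·m²/s².

Answer: heat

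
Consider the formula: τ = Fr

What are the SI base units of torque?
Units of each symbol in τ = Fr:
  F (force): kg·m/s²
  r (lever arm): m

Multiplying the contributions: [kg·m/s²] · [m]
Adding exponents of each base unit: kg: 1, m: 2, s: -2
SI base units of torque: kg·m²/s²

Answer: kg·m²/s²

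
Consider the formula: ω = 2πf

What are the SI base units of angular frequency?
Units of each symbol in ω = 2πf:
  f (frequency): 1/s
  The factor 2π is dimensionless.

Multiplying the contributions: [1/s]
Adding exponents of each base unit: s: -1
SI base units of angular frequency: 1/s

Answer: 1/s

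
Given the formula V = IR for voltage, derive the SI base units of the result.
Units of each symbol in V = IR:
  I (current): A
  R (resistance, in ohms): kg·m²/(s³·A²)

Multiplying the contributions: [A] · [kg·m²/(s³·A²)]
Adding exponents of each base unit: kg: 1, m: 2, s: -3, A: -1
SI base units of voltage: kg·m²/(s³·A)

Answer: kg·m²/(s³·A)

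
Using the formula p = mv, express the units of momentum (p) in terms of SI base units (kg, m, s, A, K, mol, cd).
Units of each symbol in p = mv:
  m (mass): kg
  v (velocity): m/s

Multiplying the contributions: [kg] · [m/s]
Adding exponents of each base unit: kg: 1, m: 1, s: -1
SI base units of momentum: kg·m/s

Answer: kg·m/s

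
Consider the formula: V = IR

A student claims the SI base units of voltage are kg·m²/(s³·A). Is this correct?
Units of each symbol in V = IR:
  I (current): A
  R (resistance, in ohms): kg·m²/(s³·A²)

Multiplying the contributions: [A] · [kg·m²/(s³·A²)]
Adding exponents of each base unit: kg: 1, m: 2, s: -3, A: -1
SI base units of voltage: kg·m²/(s³·A)

The claimed units kg·m²/(s³·A) match the derived units, so the claim is correct.

Answer: Yes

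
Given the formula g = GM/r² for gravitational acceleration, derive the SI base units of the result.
Units of each symbol in g = GM/r²:
  G (gravitational constant): m³/(kg·s²)
  M (mass): kg
  r (distance): m  → to the power 2 in the denominator, contributes 1/m²

Multiplying the contributions: [m³/(kg·s²)] · [kg] · [1/m²]
Adding exponents of each base unit: m: 1, s: -2
SI base units of gravitational acceleration: m/s²

Answer: m/s²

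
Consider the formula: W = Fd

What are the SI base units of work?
Units of each symbol in W = Fd:
  F (force): kg·m/s²
  d (displacement): m

Multiplying the contributions: [kg·m/s²] · [m]
Adding exponents of each base unit: kg: 1, m: 2, s: -2
SI base units of work: kg·m²/s²

Answer: kg·m²/s²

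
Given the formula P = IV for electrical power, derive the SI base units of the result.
Units of each symbol in P = IV:
  I (current): A
  V (voltage, in volts): kg·m²/(s³·A)

Multiplying the contributions: [A] · [kg·m²/(s³·A)]
Adding exponents of each base unit: kg: 1, m: 2, s: -3
SI base units of electrical power: kg·m²/s³

Answer: kg·m²/s³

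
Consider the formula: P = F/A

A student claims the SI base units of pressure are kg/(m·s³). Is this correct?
Units of each symbol in P = F/A:
  F (force): kg·m/s²
  A (area): m²  → in the denominator, contributes 1/m²

Multiplying the contributions: [kg·m/s²] · [1/m²]
Adding exponents of each base unit: kg: 1, m: -1, s: -2
SI base units of pressure: kg/(m·s²)

The claimed units kg/(m·s³) (exponents kg: 1, m: -1, s: -3) do not match the derived units kg/(m·s²) (exponents kg: 1, m: -1, s: -2), so the claim is incorrect.

Answer: No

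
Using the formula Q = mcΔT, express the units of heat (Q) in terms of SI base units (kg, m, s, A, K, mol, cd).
Units of each symbol in Q = mcΔT:
  m (mass): kg
  c (specific heat capacity, in J/(kg·K)): m²/(s²·K)
  ΔT (temperature change): K

Multiplying the contributions: [kg] · [m²/(s²·K)] · [K]
Adding exponents of each base unit: kg: 1, m: 2, s: -2
SI base units of heat: kg·m²/s²

Answer: kg·m²/s²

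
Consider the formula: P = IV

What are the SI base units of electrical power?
Units of each symbol in P = IV:
  I (current): A
  V (voltage, in volts): kg·m²/(s³·A)

Multiplying the contributions: [A] · [kg·m²/(s³·A)]
Adding exponents of each base unit: kg: 1, m: 2, s: -3
SI base units of electrical power: kg·m²/s³

Answer: kg·m²/s³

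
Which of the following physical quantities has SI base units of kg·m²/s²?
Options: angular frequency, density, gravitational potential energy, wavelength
Checking the SI base units of each option:
  angular frequency (ω = 2πf): 1/s  ✗
  density (ρ = m/V): kg/m³  ✗
  gravitational potential energy (U = -GMm/r): kg·m²/s²  ✓ matches
  wavelength (λ = v/f): m  ✗

Only gravitational potential energy has units kg·m²/s².

Answer: gravitational potential energy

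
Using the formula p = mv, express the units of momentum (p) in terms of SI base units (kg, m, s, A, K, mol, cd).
Units of each symbol in p = mv:
  m (mass): kg
  v (velocity): m/s

Multiplying the contributions: [kg] · [m/s]
Adding exponents of each base unit: kg: 1, m: 1, s: -1
SI base units of momentum: kg·m/s

Answer: kg·m/s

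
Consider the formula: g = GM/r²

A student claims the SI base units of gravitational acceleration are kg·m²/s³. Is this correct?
Units of each symbol in g = GM/r²:
  G (gravitational constant): m³/(kg·s²)
  M (mass): kg
  r (distance): m  → to the power 2 in the denominator, contributes 1/m²

Multiplying the contributions: [m³/(kg·s²)] · [kg] · [1/m²]
Adding exponents of each base unit: m: 1, s: -2
SI base units of gravitational acceleration: m/s²

The claimed units kg·m²/s³ (exponents kg: 1, m: 2, s: -3) do not match the derived units m/s² (exponents m: 1, s: -2), so the claim is incorrect.

Answer: No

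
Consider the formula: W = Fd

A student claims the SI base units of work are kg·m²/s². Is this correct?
Units of each symbol in W = Fd:
  F (force): kg·m/s²
  d (displacement): m

Multiplying the contributions: [kg·m/s²] · [m]
Adding exponents of each base unit: kg: 1, m: 2, s: -2
SI base units of work: kg·m²/s²

The claimed units kg·m²/s² match the derived units, so the claim is correct.

Answer: Yes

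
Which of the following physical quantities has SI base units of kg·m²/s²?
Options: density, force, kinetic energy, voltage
Checking the SI base units of each option:
  density (ρ = m/V): kg/m³  ✗
  force (F = ma): kg·m/s²  ✗
  kinetic energy (E = ½mv²): kg·m²/s²  ✓ matches
  voltage (V = IR): kg·m²/(s³·A)  ✗

Only kinetic energy has units kg·m²/s².

Answer: kinetic energy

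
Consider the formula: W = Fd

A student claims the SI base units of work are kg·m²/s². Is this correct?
Units of each symbol in W = Fd:
  F (force): kg·m/s²
  d (displacement): m

Multiplying the contributions: [kg·m/s²] · [m]
Adding exponents of each base unit: kg: 1, m: 2, s: -2
SI base units of work: kg·m²/s²

The claimed units kg·m²/s² match the derived units, so the claim is correct.

Answer: Yes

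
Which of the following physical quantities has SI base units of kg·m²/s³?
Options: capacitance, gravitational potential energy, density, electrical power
Checking the SI base units of each option:
  capacitance (C = Q/V): s⁴·A²/(kg·m²)  ✗
  gravitational potential energy (U = -GMm/r): kg·m²/s²  ✗
  density (ρ = m/V): kg/m³  ✗
  electrical power (P = IV): kg·m²/s³  ✓ matches

Only electrical power has units kg·m²/s³.

Answer: electrical power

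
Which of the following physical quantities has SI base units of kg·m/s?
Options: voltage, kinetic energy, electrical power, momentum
Checking the SI base units of each option:
  voltage (V = IR): kg·m²/(s³·A)  ✗
  kinetic energy (E = ½mv²): kg·m²/s²  ✗
  electrical power (P = IV): kg·m²/s³  ✗
  momentum (p = mv): kg·m/s  ✓ matches

Only momentum has units kg·m/s.

Answer: momentum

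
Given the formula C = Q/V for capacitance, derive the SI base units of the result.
Units of each symbol in C = Q/V:
  Q (charge, in coulombs): s·A
  V (voltage, in volts): kg·m²/(s³·A)  → in the denominator, contributes s³·A/(kg·m²)

Multiplying the contributions: [s·A] · [s³·A/(kg·m²)]
Adding exponents of each base unit: kg: -1, m: -2, s: 4, A: 2
SI base units of capacitance: s⁴·A²/(kg·m²)

Answer: s⁴·A²/(kg·m²)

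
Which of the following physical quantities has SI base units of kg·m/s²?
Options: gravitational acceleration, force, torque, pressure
Checking the SI base units of each option:
  gravitational acceleration (g = GM/r²): m/s²  ✗
  force (F = ma): kg·m/s²  ✓ matches
  torque (τ = Fr): kg·m²/s²  ✗
  pressure (P = F/A): kg/(m·s²)  ✗

Only force has units kg·m/s².

Answer: force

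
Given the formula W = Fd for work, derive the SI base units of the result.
Units of each symbol in W = Fd:
  F (force): kg·m/s²
  d (displacement): m

Multiplying the contributions: [kg·m/s²] · [m]
Adding exponents of each base unit: kg: 1, m: 2, s: -2
SI base units of work: kg·m²/s²

Answer: kg·m²/s²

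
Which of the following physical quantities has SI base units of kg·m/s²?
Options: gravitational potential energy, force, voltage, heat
Checking the SI base units of each option:
  gravitational potential energy (U = -GMm/r): kg·m²/s²  ✗
  force (F = ma): kg·m/s²  ✓ matches
  voltage (V = IR): kg·m²/(s³·A)  ✗
  heat (Q = mcΔT): kg·m²/s²  ✗

Only force has units kg·m/s².

Answer: force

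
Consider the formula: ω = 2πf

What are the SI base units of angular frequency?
Units of each symbol in ω = 2πf:
  f (frequency): 1/s
  The factor 2π is dimensionless.

Multiplying the contributions: [1/s]
Adding exponents of each base unit: s: -1
SI base units of angular frequency: 1/s

Answer: 1/s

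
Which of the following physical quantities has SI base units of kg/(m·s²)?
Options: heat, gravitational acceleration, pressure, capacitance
Checking the SI base units of each option:
  heat (Q = mcΔT): kg·m²/s²  ✗
  gravitational acceleration (g = GM/r²): m/s²  ✗
  pressure (P = F/A): kg/(m·s²)  ✓ matches
  capacitance (C = Q/V): s⁴·A²/(kg·m²)  ✗

Only pressure has units kg/(m·s²).

Answer: pressure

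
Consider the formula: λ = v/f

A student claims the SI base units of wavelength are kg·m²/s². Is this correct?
Units of each symbol in λ = v/f:
  v (wave speed): m/s
  f (frequency): 1/s  → in the denominator, contributes s

Multiplying the contributions: [m/s] · [s]
Adding exponents of each base unit: m: 1
SI base units of wavelength: m

The claimed units kg·m²/s² (exponents kg: 1, m: 2, s: -2) do not match the derived units m (exponents m: 1), so the claim is incorrect.

Answer: No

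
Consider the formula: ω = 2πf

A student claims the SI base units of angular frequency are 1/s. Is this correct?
Units of each symbol in ω = 2πf:
  f (frequency): 1/s
  The factor 2π is dimensionless.

Multiplying the contributions: [1/s]
Adding exponents of each base unit: s: -1
SI base units of angular frequency: 1/s

The claimed units 1/s match the derived units, so the claim is correct.

Answer: Yes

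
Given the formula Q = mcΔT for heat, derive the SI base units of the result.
Units of each symbol in Q = mcΔT:
  m (mass): kg
  c (specific heat capacity, in J/(kg·K)): m²/(s²·K)
  ΔT (temperature change): K

Multiplying the contributions: [kg] · [m²/(s²·K)] · [K]
Adding exponents of each base unit: kg: 1, m: 2, s: -2
SI base units of heat: kg·m²/s²

Answer: kg·m²/s²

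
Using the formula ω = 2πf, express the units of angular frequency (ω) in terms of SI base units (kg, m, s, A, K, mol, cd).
Units of each symbol in ω = 2πf:
  f (frequency): 1/s
  The factor 2π is dimensionless.

Multiplying the contributions: [1/s]
Adding exponents of each base unit: s: -1
SI base units of angular frequency: 1/s

Answer: 1/s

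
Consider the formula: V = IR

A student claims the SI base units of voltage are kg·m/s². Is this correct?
Units of each symbol in V = IR:
  I (current): A
  R (resistance, in ohms): kg·m²/(s³·A²)

Multiplying the contributions: [A] · [kg·m²/(s³·A²)]
Adding exponents of each base unit: kg: 1, m: 2, s: -3, A: -1
SI base units of voltage: kg·m²/(s³·A)

The claimed units kg·m/s² (exponents kg: 1, m: 1, s: -2) do not match the derived units kg·m²/(s³·A) (exponents kg: 1, m: 2, s: -3, A: -1), so the claim is incorrect.

Answer: No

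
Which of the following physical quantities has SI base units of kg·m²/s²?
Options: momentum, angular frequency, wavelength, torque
Checking the SI base units of each option:
  momentum (p = mv): kg·m/s  ✗
  angular frequency (ω = 2πf): 1/s  ✗
  wavelength (λ = v/f): m  ✗
  torque (τ = Fr): kg·m²/s²  ✓ matches

Only torque has units kg·m²/s².

Answer: torque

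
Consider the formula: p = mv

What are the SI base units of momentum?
Units of each symbol in p = mv:
  m (mass): kg
  v (velocity): m/s

Multiplying the contributions: [kg] · [m/s]
Adding exponents of each base unit: kg: 1, m: 1, s: -1
SI base units of momentum: kg·m/s

Answer: kg·m/s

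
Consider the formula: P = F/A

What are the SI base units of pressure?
Units of each symbol in P = F/A:
  F (force): kg·m/s²
  A (area): m²  → in the denominator, contributes 1/m²

Multiplying the contributions: [kg·m/s²] · [1/m²]
Adding exponents of each base unit: kg: 1, m: -1, s: -2
SI base units of pressure: kg/(m·s²)

Answer: kg/(m·s²)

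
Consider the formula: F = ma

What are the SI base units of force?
Units of each symbol in F = ma:
  m (mass): kg
  a (acceleration): m/s²

Multiplying the contributions: [kg] · [m/s²]
Adding exponents of each base unit: kg: 1, m: 1, s: -2
SI base units of force: kg·m/s²

Answer: kg·m/s²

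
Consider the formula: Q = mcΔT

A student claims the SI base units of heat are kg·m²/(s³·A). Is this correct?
Units of each symbol in Q = mcΔT:
  m (mass): kg
  c (specific heat capacity, in J/(kg·K)): m²/(s²·K)
  ΔT (temperature change): K

Multiplying the contributions: [kg] · [m²/(s²·K)] · [K]
Adding exponents of each base unit: kg: 1, m: 2, s: -2
SI base units of heat: kg·m²/s²

The claimed units kg·m²/(s³·A) (exponents kg: 1, m: 2, s: -3, A: -1) do not match the derived units kg·m²/s² (exponents kg: 1, m: 2, s: -2), so the claim is incorrect.

Answer: No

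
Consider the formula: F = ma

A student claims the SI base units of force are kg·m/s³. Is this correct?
Units of each symbol in F = ma:
  m (mass): kg
  a (acceleration): m/s²

Multiplying the contributions: [kg] · [m/s²]
Adding exponents of each base unit: kg: 1, m: 1, s: -2
SI base units of force: kg·m/s²

The claimed units kg·m/s³ (exponents kg: 1, m: 1, s: -3) do not match the derived units kg·m/s² (exponents kg: 1, m: 1, s: -2), so the claim is incorrect.

Answer: No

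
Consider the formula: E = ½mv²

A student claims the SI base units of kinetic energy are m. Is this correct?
Units of each symbol in E = ½mv²:
  m (mass): kg
  v (speed): m/s  → to the power 2, contributes m²/s²
  The factor ½ is dimensionless.

Multiplying the contributions: [kg] · [m²/s²]
Adding exponents of each base unit: kg: 1, m: 2, s: -2
SI base units of kinetic energy: kg·m²/s²

The claimed units m (exponents m: 1) do not match the derived units kg·m²/s² (exponents kg: 1, m: 2, s: -2), so the claim is incorrect.

Answer: No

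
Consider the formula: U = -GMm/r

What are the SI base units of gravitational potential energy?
Units of each symbol in U = -GMm/r:
  G (gravitational constant): m³/(kg·s²)
  M (mass): kg
  m (mass): kg
  r (distance): m  → in the denominator, contributes 1/m
  The minus sign does not affect the units.

Multiplying the contributions: [m³/(kg·s²)] · [kg] · [kg] · [1/m]
Adding exponents of each base unit: kg: 1, m: 2, s: -2
SI base units of gravitational potential energy: kg·m²/s²

Answer: kg·m²/s²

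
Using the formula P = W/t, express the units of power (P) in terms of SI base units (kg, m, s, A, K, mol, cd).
Units of each symbol in P = W/t:
  W (work): kg·m²/s²
  t (time): s  → in the denominator, contributes 1/s

Multiplying the contributions: [kg·m²/s²] · [1/s]
Adding exponents of each base unit: kg: 1, m: 2, s: -3
SI base units of power: kg·m²/s³

Answer: kg·m²/s³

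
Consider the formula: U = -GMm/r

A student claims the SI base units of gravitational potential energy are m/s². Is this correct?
Units of each symbol in U = -GMm/r:
  G (gravitational constant): m³/(kg·s²)
  M (mass): kg
  m (mass): kg
  r (distance): m  → in the denominator, contributes 1/m
  The minus sign does not affect the units.

Multiplying the contributions: [m³/(kg·s²)] · [kg] · [kg] · [1/m]
Adding exponents of each base unit: kg: 1, m: 2, s: -2
SI base units of gravitational potential energy: kg·m²/s²

The claimed units m/s² (exponents m: 1, s: -2) do not match the derived units kg·m²/s² (exponents kg: 1, m: 2, s: -2), so the claim is incorrect.

Answer: No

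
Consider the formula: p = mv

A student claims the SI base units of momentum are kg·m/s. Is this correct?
Units of each symbol in p = mv:
  m (mass): kg
  v (velocity): m/s

Multiplying the contributions: [kg] · [m/s]
Adding exponents of each base unit: kg: 1, m: 1, s: -1
SI base units of momentum: kg·m/s

The claimed units kg·m/s match the derived units, so the claim is correct.

Answer: Yes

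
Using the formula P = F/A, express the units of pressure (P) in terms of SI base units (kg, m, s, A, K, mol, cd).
Units of each symbol in P = F/A:
  F (force): kg·m/s²
  A (area): m²  → in the denominator, contributes 1/m²

Multiplying the contributions: [kg·m/s²] · [1/m²]
Adding exponents of each base unit: kg: 1, m: -1, s: -2
SI base units of pressure: kg/(m·s²)

Answer: kg/(m·s²)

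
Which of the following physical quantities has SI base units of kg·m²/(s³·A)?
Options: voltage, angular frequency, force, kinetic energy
Checking the SI base units of each option:
  voltage (V = IR): kg·m²/(s³·A)  ✓ matches
  angular frequency (ω = 2πf): 1/s  ✗
  force (F = ma): kg·m/s²  ✗
  kinetic energy (E = ½mv²): kg·m²/s²  ✗

Only voltage has units kg·m²/(s³·A).

Answer: voltage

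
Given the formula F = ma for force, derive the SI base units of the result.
Units of each symbol in F = ma:
  m (mass): kg
  a (acceleration): m/s²

Multiplying the contributions: [kg] · [m/s²]
Adding exponents of each base unit: kg: 1, m: 1, s: -2
SI base units of force: kg·m/s²

Answer: kg·m/s²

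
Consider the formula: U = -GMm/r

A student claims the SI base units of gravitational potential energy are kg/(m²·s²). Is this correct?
Units of each symbol in U = -GMm/r:
  G (gravitational constant): m³/(kg·s²)
  M (mass): kg
  m (mass): kg
  r (distance): m  → in the denominator, contributes 1/m
  The minus sign does not affect the units.

Multiplying the contributions: [m³/(kg·s²)] · [kg] · [kg] · [1/m]
Adding exponents of each base unit: kg: 1, m: 2, s: -2
SI base units of gravitational potential energy: kg·m²/s²

The claimed units kg/(m²·s²) (exponents kg: 1, m: -2, s: -2) do not match the derived units kg·m²/s² (exponents kg: 1, m: 2, s: -2), so the claim is incorrect.

Answer: No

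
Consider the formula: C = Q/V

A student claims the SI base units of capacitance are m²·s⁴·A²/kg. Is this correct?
Units of each symbol in C = Q/V:
  Q (charge, in coulombs): s·A
  V (voltage, in volts): kg·m²/(s³·A)  → in the denominator, contributes s³·A/(kg·m²)

Multiplying the contributions: [s·A] · [s³·A/(kg·m²)]
Adding exponents of each base unit: kg: -1, m: -2, s: 4, A: 2
SI base units of capacitance: s⁴·A²/(kg·m²)

The claimed units m²·s⁴·A²/kg (exponents kg: -1, m: 2, s: 4, A: 2) do not match the derived units s⁴·A²/(kg·m²) (exponents kg: -1, m: -2, s: 4, A: 2), so the claim is incorrect.

Answer: No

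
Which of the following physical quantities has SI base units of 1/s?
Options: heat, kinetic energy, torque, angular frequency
Checking the SI base units of each option:
  heat (Q = mcΔT): kg·m²/s²  ✗
  kinetic energy (E = ½mv²): kg·m²/s²  ✗
  torque (τ = Fr): kg·m²/s²  ✗
  angular frequency (ω = 2πf): 1/s  ✓ matches

Only angular frequency has units 1/s.

Answer: angular frequency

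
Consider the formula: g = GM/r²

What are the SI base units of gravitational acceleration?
Units of each symbol in g = GM/r²:
  G (gravitational constant): m³/(kg·s²)
  M (mass): kg
  r (distance): m  → to the power 2 in the denominator, contributes 1/m²

Multiplying the contributions: [m³/(kg·s²)] · [kg] · [1/m²]
Adding exponents of each base unit: m: 1, s: -2
SI base units of gravitational acceleration: m/s²

Answer: m/s²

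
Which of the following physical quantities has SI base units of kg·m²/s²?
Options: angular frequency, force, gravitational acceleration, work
Checking the SI base units of each option:
  angular frequency (ω = 2πf): 1/s  ✗
  force (F = ma): kg·m/s²  ✗
  gravitational acceleration (g = GM/r²): m/s²  ✗
  work (W = Fd): kg·m²/s²  ✓ matches

Only work has units kg·m²/s².

Answer: work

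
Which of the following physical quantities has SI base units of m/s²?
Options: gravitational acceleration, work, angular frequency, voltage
Checking the SI base units of each option:
  gravitational acceleration (g = GM/r²): m/s²  ✓ matches
  work (W = Fd): kg·m²/s²  ✗
  angular frequency (ω = 2πf): 1/s  ✗
  voltage (V = IR): kg·m²/(s³·A)  ✗

Only gravitational acceleration has units m/s².

Answer: gravitational acceleration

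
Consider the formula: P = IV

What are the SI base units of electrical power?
Units of each symbol in P = IV:
  I (current): A
  V (voltage, in volts): kg·m²/(s³·A)

Multiplying the contributions: [A] · [kg·m²/(s³·A)]
Adding exponents of each base unit: kg: 1, m: 2, s: -3
SI base units of electrical power: kg·m²/s³

Answer: kg·m²/s³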